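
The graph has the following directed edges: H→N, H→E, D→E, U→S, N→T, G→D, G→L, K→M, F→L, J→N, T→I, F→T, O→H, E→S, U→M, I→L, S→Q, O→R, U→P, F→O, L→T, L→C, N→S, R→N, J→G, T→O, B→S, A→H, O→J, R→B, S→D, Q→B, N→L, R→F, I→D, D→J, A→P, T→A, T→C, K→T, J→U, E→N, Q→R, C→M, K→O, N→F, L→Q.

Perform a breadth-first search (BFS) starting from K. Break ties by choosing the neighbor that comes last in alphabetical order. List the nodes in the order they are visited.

Visit K; enqueue T, O, M → queue [T, O, M]
Visit T; enqueue I, C, A → queue [O, M, I, C, A]
Visit O; enqueue R, J, H → queue [M, I, C, A, R, J, H]
Visit M → queue [I, C, A, R, J, H]
Visit I; enqueue L, D → queue [C, A, R, J, H, L, D]
Visit C → queue [A, R, J, H, L, D]
Visit A; enqueue P → queue [R, J, H, L, D, P]
Visit R; enqueue N, F, B → queue [J, H, L, D, P, N, F, B]
Visit J; enqueue U, G → queue [H, L, D, P, N, F, B, U, G]
Visit H; enqueue E → queue [L, D, P, N, F, B, U, G, E]
Visit L; enqueue Q → queue [D, P, N, F, B, U, G, E, Q]
Visit D → queue [P, N, F, B, U, G, E, Q]
Visit P → queue [N, F, B, U, G, E, Q]
Visit N; enqueue S → queue [F, B, U, G, E, Q, S]
Visit F → queue [B, U, G, E, Q, S]
Visit B → queue [U, G, E, Q, S]
Visit U → queue [G, E, Q, S]
Visit G → queue [E, Q, S]
Visit E → queue [Q, S]
Visit Q → queue [S]
Visit S → queue []

K, T, O, M, I, C, A, R, J, H, L, D, P, N, F, B, U, G, E, Q, S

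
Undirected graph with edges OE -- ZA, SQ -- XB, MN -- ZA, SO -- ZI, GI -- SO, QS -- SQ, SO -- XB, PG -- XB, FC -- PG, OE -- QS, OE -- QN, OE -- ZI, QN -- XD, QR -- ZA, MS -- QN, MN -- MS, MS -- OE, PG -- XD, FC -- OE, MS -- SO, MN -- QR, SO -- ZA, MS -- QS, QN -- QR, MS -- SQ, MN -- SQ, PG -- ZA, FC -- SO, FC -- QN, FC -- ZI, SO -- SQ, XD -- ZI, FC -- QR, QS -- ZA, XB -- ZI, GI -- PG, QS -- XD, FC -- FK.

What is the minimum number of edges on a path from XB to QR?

Level 0: XB
Level 1: PG, SO, SQ, ZI
Level 2: FC, GI, MN, MS, OE, QS, XD, ZA
Level 3: FK, QN, QR
QR first appears at level 3.

3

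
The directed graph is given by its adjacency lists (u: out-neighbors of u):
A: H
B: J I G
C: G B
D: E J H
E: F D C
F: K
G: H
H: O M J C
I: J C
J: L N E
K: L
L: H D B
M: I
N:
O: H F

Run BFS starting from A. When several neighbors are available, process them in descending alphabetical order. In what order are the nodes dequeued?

A, H, O, M, J, C, F, I, N, L, E, G, B, K, D

Visit A; enqueue H → queue [H]
Visit H; enqueue O, M, J, C → queue [O, M, J, C]
Visit O; enqueue F → queue [M, J, C, F]
Visit M; enqueue I → queue [J, C, F, I]
Visit J; enqueue N, L, E → queue [C, F, I, N, L, E]
Visit C; enqueue G, B → queue [F, I, N, L, E, G, B]
Visit F; enqueue K → queue [I, N, L, E, G, B, K]
Visit I → queue [N, L, E, G, B, K]
Visit N → queue [L, E, G, B, K]
Visit L; enqueue D → queue [E, G, B, K, D]
Visit E → queue [G, B, K, D]
Visit G → queue [B, K, D]
Visit B → queue [K, D]
Visit K → queue [D]
Visit D → queue []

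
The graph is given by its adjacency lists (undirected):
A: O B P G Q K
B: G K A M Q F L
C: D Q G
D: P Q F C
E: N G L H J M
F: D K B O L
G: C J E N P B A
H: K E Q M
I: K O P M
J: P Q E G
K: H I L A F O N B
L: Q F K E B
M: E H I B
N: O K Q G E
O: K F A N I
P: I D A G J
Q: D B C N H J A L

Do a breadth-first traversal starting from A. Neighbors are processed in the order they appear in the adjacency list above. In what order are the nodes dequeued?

A, O, B, P, G, Q, K, F, N, I, M, L, D, J, C, E, H

Visit A; enqueue O, B, P, G, Q, K → queue [O, B, P, G, Q, K]
Visit O; enqueue F, N, I → queue [B, P, G, Q, K, F, N, I]
Visit B; enqueue M, L → queue [P, G, Q, K, F, N, I, M, L]
Visit P; enqueue D, J → queue [G, Q, K, F, N, I, M, L, D, J]
Visit G; enqueue C, E → queue [Q, K, F, N, I, M, L, D, J, C, E]
Visit Q; enqueue H → queue [K, F, N, I, M, L, D, J, C, E, H]
Visit K → queue [F, N, I, M, L, D, J, C, E, H]
Visit F → queue [N, I, M, L, D, J, C, E, H]
Visit N → queue [I, M, L, D, J, C, E, H]
Visit I → queue [M, L, D, J, C, E, H]
Visit M → queue [L, D, J, C, E, H]
Visit L → queue [D, J, C, E, H]
Visit D → queue [J, C, E, H]
Visit J → queue [C, E, H]
Visit C → queue [E, H]
Visit E → queue [H]
Visit H → queue []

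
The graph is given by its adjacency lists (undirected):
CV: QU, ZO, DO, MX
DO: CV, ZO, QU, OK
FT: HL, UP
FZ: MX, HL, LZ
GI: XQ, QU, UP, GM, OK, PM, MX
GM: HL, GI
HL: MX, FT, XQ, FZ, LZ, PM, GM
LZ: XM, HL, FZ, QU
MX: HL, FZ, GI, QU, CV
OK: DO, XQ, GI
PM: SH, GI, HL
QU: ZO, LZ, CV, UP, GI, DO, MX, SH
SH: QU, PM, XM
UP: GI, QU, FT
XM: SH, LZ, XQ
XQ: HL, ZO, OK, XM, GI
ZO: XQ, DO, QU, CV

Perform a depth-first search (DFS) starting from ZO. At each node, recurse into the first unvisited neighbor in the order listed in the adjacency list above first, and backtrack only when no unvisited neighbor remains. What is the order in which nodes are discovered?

ZO -> XQ -> HL -> MX -> FZ -> LZ -> XM -> SH -> QU -> CV -> DO -> OK -> GI -> UP -> FT -> GM -> PM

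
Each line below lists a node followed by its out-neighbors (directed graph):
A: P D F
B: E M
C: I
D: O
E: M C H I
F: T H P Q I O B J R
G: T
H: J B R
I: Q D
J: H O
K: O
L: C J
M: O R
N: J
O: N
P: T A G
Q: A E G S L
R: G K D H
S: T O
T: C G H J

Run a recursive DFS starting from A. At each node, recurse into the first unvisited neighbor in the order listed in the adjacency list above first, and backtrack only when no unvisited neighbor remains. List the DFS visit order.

A -> P -> T -> C -> I -> Q -> E -> M -> O -> N -> J -> H -> B -> R -> G -> K -> D -> S -> L -> F

Visit A
A → P
P → T
T → C
C → I
I → Q
Q → E
E → M
M → O
O → N
N → J
J → H
H → B
H → R
R → G
R → K
R → D
Q → S
Q → L
A → F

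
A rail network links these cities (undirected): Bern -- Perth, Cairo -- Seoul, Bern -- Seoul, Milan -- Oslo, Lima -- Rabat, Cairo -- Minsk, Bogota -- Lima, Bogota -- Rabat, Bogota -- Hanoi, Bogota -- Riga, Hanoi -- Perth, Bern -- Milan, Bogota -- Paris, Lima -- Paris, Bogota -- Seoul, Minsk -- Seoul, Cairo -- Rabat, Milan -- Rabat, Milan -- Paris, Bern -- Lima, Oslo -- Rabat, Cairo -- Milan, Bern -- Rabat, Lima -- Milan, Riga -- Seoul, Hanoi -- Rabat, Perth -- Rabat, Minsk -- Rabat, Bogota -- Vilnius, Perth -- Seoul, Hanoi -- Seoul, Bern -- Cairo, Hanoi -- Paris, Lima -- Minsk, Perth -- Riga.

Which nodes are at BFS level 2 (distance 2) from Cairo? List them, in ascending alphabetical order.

Bogota, Hanoi, Lima, Oslo, Paris, Perth, Riga

Level 0: Cairo
Level 1: Bern, Milan, Minsk, Rabat, Seoul
Level 2: Bogota, Hanoi, Lima, Oslo, Paris, Perth, Riga
Level 3: Vilnius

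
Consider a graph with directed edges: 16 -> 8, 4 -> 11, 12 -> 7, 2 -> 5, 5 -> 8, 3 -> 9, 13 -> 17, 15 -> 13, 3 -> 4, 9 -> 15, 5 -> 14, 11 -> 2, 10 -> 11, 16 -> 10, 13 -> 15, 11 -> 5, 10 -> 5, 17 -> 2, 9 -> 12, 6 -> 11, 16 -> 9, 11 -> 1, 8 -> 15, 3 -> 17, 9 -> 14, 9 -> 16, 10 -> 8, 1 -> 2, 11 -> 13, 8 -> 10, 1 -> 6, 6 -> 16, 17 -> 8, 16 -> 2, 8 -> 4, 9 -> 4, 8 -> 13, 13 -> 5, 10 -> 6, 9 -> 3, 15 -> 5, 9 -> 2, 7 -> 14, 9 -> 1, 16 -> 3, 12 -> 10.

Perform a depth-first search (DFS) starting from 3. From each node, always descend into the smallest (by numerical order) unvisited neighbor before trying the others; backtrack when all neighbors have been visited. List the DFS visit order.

Visit 3
3 → 4
4 → 11
11 → 1
1 → 2
2 → 5
5 → 8
8 → 10
10 → 6
6 → 16
16 → 9
9 → 12
12 → 7
7 → 14
9 → 15
15 → 13
13 → 17

3 4 11 1 2 5 8 10 6 16 9 12 7 14 15 13 17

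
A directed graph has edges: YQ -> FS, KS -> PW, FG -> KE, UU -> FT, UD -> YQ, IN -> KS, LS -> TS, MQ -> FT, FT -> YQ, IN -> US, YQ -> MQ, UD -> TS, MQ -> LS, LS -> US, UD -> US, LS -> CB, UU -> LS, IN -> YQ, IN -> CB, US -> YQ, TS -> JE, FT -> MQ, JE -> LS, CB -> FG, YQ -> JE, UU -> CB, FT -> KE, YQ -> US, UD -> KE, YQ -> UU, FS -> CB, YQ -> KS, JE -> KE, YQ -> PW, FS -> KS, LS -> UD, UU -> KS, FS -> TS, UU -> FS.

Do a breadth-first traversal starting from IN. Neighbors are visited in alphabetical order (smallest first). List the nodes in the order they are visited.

IN, CB, KS, US, YQ, FG, PW, FS, JE, MQ, UU, KE, TS, LS, FT, UD

Visit IN; enqueue CB, KS, US, YQ → queue [CB, KS, US, YQ]
Visit CB; enqueue FG → queue [KS, US, YQ, FG]
Visit KS; enqueue PW → queue [US, YQ, FG, PW]
Visit US → queue [YQ, FG, PW]
Visit YQ; enqueue FS, JE, MQ, UU → queue [FG, PW, FS, JE, MQ, UU]
Visit FG; enqueue KE → queue [PW, FS, JE, MQ, UU, KE]
Visit PW → queue [FS, JE, MQ, UU, KE]
Visit FS; enqueue TS → queue [JE, MQ, UU, KE, TS]
Visit JE; enqueue LS → queue [MQ, UU, KE, TS, LS]
Visit MQ; enqueue FT → queue [UU, KE, TS, LS, FT]
Visit UU → queue [KE, TS, LS, FT]
Visit KE → queue [TS, LS, FT]
Visit TS → queue [LS, FT]
Visit LS; enqueue UD → queue [FT, UD]
Visit FT → queue [UD]
Visit UD → queue []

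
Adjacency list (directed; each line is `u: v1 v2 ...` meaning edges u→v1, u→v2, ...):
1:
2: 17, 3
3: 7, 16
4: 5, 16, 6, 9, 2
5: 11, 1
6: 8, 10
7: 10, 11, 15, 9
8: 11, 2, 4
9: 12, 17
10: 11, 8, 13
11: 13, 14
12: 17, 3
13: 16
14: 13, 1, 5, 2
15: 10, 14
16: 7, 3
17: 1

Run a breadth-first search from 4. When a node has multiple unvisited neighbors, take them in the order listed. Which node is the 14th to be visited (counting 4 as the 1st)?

Visit 4; enqueue 5, 16, 6, 9, 2 → queue [5, 16, 6, 9, 2]
Visit 5; enqueue 11, 1 → queue [16, 6, 9, 2, 11, 1]
Visit 16; enqueue 7, 3 → queue [6, 9, 2, 11, 1, 7, 3]
Visit 6; enqueue 8, 10 → queue [9, 2, 11, 1, 7, 3, 8, 10]
Visit 9; enqueue 12, 17 → queue [2, 11, 1, 7, 3, 8, 10, 12, 17]
Visit 2 → queue [11, 1, 7, 3, 8, 10, 12, 17]
Visit 11; enqueue 13, 14 → queue [1, 7, 3, 8, 10, 12, 17, 13, 14]
Visit 1 → queue [7, 3, 8, 10, 12, 17, 13, 14]
Visit 7; enqueue 15 → queue [3, 8, 10, 12, 17, 13, 14, 15]
Visit 3 → queue [8, 10, 12, 17, 13, 14, 15]
Visit 8 → queue [10, 12, 17, 13, 14, 15]
Visit 10 → queue [12, 17, 13, 14, 15]
Visit 12 → queue [17, 13, 14, 15]
Visit 17 → queue [13, 14, 15]
Visit 13 → queue [14, 15]
Visit 14 → queue [15]
Visit 15 → queue []

Visit order: 4, 5, 16, 6, 9, 2, 11, 1, 7, 3, 8, 10, 12, 17, 13, 14, 15

17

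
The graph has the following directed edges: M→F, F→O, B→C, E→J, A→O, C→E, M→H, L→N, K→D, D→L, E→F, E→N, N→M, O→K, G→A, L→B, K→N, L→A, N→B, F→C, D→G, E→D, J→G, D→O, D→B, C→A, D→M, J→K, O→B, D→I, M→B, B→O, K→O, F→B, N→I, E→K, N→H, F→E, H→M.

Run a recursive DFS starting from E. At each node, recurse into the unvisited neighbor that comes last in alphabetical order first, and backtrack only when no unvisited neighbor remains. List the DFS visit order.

Visit E
E → N
N → M
M → H
M → F
F → O
O → K
K → D
D → L
L → B
B → C
C → A
D → I
D → G
E → J

E, N, M, H, F, O, K, D, L, B, C, A, I, G, J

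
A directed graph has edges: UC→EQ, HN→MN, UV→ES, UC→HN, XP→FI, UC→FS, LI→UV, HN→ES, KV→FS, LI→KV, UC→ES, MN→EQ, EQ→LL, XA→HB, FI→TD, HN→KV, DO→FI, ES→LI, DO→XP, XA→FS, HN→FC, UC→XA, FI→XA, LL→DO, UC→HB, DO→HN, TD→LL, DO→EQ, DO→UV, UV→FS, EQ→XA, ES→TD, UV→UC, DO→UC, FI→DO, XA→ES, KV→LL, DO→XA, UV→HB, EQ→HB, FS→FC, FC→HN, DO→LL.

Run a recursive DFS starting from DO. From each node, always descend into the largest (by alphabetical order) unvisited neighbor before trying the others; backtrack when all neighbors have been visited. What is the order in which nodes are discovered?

DO, XP, FI, XA, HB, FS, FC, HN, MN, EQ, LL, KV, ES, TD, LI, UV, UC

Visit DO
DO → XP
XP → FI
FI → XA
XA → HB
XA → FS
FS → FC
FC → HN
HN → MN
MN → EQ
EQ → LL
HN → KV
HN → ES
ES → TD
ES → LI
LI → UV
UV → UC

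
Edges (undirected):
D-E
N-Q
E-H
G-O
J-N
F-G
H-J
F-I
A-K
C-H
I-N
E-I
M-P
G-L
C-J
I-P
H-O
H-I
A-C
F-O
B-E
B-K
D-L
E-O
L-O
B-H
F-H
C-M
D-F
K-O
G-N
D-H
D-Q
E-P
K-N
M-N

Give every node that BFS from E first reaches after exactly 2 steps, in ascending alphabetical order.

Level 0: E
Level 1: B, D, H, I, O, P
Level 2: C, F, G, J, K, L, M, N, Q
Level 3: A

C, F, G, J, K, L, M, N, Q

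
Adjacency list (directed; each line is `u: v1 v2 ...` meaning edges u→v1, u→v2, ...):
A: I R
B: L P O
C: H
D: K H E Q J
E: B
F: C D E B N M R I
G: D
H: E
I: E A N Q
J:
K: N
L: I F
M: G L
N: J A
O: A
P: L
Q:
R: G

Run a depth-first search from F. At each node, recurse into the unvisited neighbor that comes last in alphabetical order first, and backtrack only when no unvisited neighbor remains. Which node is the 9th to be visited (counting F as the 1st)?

Visit F
F → R
R → G
G → D
D → Q
D → K
K → N
N → J
N → A
A → I
I → E
E → B
B → P
P → L
B → O
D → H
F → M
F → C

Visit order: F, R, G, D, Q, K, N, J, A, I, E, B, P, L, O, H, M, C

A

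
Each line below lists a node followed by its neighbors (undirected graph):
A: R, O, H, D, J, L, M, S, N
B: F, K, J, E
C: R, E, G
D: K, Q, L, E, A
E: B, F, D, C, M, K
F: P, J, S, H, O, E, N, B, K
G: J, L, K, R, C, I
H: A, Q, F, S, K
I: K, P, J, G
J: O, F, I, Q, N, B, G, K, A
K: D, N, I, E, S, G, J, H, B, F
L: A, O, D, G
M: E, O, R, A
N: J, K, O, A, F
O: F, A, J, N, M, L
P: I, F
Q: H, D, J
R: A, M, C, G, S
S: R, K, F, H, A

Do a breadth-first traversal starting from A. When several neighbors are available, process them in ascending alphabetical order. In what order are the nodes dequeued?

A → D → H → J → L → M → N → O → R → S → E → K → Q → F → B → G → I → C → P

Visit A; enqueue D, H, J, L, M, N, O, R, S → queue [D, H, J, L, M, N, O, R, S]
Visit D; enqueue E, K, Q → queue [H, J, L, M, N, O, R, S, E, K, Q]
Visit H; enqueue F → queue [J, L, M, N, O, R, S, E, K, Q, F]
Visit J; enqueue B, G, I → queue [L, M, N, O, R, S, E, K, Q, F, B, G, I]
Visit L → queue [M, N, O, R, S, E, K, Q, F, B, G, I]
Visit M → queue [N, O, R, S, E, K, Q, F, B, G, I]
Visit N → queue [O, R, S, E, K, Q, F, B, G, I]
Visit O → queue [R, S, E, K, Q, F, B, G, I]
Visit R; enqueue C → queue [S, E, K, Q, F, B, G, I, C]
Visit S → queue [E, K, Q, F, B, G, I, C]
Visit E → queue [K, Q, F, B, G, I, C]
Visit K → queue [Q, F, B, G, I, C]
Visit Q → queue [F, B, G, I, C]
Visit F; enqueue P → queue [B, G, I, C, P]
Visit B → queue [G, I, C, P]
Visit G → queue [I, C, P]
Visit I → queue [C, P]
Visit C → queue [P]
Visit P → queue []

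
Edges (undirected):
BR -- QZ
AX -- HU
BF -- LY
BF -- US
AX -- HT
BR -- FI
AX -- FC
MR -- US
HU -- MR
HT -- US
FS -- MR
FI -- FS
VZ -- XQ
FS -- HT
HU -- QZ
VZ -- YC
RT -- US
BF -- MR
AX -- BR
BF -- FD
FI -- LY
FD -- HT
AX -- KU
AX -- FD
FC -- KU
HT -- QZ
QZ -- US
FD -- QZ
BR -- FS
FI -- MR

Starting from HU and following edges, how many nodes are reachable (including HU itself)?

15

BFS from HU visits: HU, QZ, MR, AX, US, HT, FD, BR, FS, FI, BF, KU, FC, RT, LY
Reachable nodes: 15 of 18 total.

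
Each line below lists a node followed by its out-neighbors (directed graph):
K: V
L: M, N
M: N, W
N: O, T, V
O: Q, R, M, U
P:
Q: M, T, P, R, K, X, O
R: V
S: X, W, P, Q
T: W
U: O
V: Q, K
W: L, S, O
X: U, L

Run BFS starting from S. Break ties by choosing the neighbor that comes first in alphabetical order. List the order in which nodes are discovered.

S -> P -> Q -> W -> X -> K -> M -> O -> R -> T -> L -> U -> V -> N

Visit S; enqueue P, Q, W, X → queue [P, Q, W, X]
Visit P → queue [Q, W, X]
Visit Q; enqueue K, M, O, R, T → queue [W, X, K, M, O, R, T]
Visit W; enqueue L → queue [X, K, M, O, R, T, L]
Visit X; enqueue U → queue [K, M, O, R, T, L, U]
Visit K; enqueue V → queue [M, O, R, T, L, U, V]
Visit M; enqueue N → queue [O, R, T, L, U, V, N]
Visit O → queue [R, T, L, U, V, N]
Visit R → queue [T, L, U, V, N]
Visit T → queue [L, U, V, N]
Visit L → queue [U, V, N]
Visit U → queue [V, N]
Visit V → queue [N]
Visit N → queue []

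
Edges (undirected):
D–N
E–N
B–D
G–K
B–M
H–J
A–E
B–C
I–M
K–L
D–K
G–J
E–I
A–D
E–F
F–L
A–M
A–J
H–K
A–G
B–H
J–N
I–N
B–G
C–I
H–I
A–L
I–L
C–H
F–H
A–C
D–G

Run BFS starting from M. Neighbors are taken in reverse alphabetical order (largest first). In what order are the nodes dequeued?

M -> I -> B -> A -> N -> L -> H -> E -> C -> G -> D -> J -> K -> F

Visit M; enqueue I, B, A → queue [I, B, A]
Visit I; enqueue N, L, H, E, C → queue [B, A, N, L, H, E, C]
Visit B; enqueue G, D → queue [A, N, L, H, E, C, G, D]
Visit A; enqueue J → queue [N, L, H, E, C, G, D, J]
Visit N → queue [L, H, E, C, G, D, J]
Visit L; enqueue K, F → queue [H, E, C, G, D, J, K, F]
Visit H → queue [E, C, G, D, J, K, F]
Visit E → queue [C, G, D, J, K, F]
Visit C → queue [G, D, J, K, F]
Visit G → queue [D, J, K, F]
Visit D → queue [J, K, F]
Visit J → queue [K, F]
Visit K → queue [F]
Visit F → queue []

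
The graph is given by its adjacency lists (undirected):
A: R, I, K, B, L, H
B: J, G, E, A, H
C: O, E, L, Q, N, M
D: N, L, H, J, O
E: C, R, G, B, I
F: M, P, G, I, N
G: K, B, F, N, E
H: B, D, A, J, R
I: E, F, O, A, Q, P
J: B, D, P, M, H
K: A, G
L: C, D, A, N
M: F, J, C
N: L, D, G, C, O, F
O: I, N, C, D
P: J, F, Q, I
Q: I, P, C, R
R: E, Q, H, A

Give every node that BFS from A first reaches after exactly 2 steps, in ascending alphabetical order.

C, D, E, F, G, J, N, O, P, Q

Level 0: A
Level 1: B, H, I, K, L, R
Level 2: C, D, E, F, G, J, N, O, P, Q
Level 3: M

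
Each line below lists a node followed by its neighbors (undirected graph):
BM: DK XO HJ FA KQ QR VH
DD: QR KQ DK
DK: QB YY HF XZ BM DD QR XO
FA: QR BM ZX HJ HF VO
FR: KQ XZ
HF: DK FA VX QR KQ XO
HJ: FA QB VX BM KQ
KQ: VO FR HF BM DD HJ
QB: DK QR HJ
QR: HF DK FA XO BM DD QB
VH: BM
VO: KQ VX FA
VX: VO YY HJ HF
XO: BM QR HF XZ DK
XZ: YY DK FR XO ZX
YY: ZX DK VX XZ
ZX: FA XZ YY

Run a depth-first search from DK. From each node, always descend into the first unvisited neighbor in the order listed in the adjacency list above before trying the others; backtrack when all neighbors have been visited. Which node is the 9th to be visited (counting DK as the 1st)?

Visit DK
DK → QB
QB → QR
QR → HF
HF → FA
FA → BM
BM → XO
XO → XZ
XZ → YY
YY → ZX
YY → VX
VX → VO
VO → KQ
KQ → FR
KQ → DD
KQ → HJ
BM → VH

Visit order: DK, QB, QR, HF, FA, BM, XO, XZ, YY, ZX, VX, VO, KQ, FR, DD, HJ, VH

YY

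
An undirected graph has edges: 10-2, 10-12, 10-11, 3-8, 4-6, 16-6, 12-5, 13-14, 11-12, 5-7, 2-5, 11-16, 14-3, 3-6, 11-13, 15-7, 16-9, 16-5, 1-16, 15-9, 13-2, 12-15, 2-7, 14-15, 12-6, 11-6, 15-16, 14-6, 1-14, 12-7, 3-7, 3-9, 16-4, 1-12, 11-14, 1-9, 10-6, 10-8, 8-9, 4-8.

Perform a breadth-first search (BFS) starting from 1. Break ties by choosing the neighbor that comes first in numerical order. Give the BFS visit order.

1 9 12 14 16 3 8 15 5 6 7 10 11 13 4 2

Visit 1; enqueue 9, 12, 14, 16 → queue [9, 12, 14, 16]
Visit 9; enqueue 3, 8, 15 → queue [12, 14, 16, 3, 8, 15]
Visit 12; enqueue 5, 6, 7, 10, 11 → queue [14, 16, 3, 8, 15, 5, 6, 7, 10, 11]
Visit 14; enqueue 13 → queue [16, 3, 8, 15, 5, 6, 7, 10, 11, 13]
Visit 16; enqueue 4 → queue [3, 8, 15, 5, 6, 7, 10, 11, 13, 4]
Visit 3 → queue [8, 15, 5, 6, 7, 10, 11, 13, 4]
Visit 8 → queue [15, 5, 6, 7, 10, 11, 13, 4]
Visit 15 → queue [5, 6, 7, 10, 11, 13, 4]
Visit 5; enqueue 2 → queue [6, 7, 10, 11, 13, 4, 2]
Visit 6 → queue [7, 10, 11, 13, 4, 2]
Visit 7 → queue [10, 11, 13, 4, 2]
Visit 10 → queue [11, 13, 4, 2]
Visit 11 → queue [13, 4, 2]
Visit 13 → queue [4, 2]
Visit 4 → queue [2]
Visit 2 → queue []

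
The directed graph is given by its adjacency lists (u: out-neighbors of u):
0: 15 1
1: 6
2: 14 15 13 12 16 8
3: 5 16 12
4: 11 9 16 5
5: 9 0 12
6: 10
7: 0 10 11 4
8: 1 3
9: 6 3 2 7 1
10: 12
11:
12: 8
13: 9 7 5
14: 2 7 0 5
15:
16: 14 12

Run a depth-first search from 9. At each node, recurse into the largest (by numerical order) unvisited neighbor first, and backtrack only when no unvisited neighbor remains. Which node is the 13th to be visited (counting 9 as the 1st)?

Visit 9
9 → 7
7 → 11
7 → 10
10 → 12
12 → 8
8 → 3
3 → 16
16 → 14
14 → 5
5 → 0
0 → 15
0 → 1
1 → 6
14 → 2
2 → 13
7 → 4

Visit order: 9, 7, 11, 10, 12, 8, 3, 16, 14, 5, 0, 15, 1, 6, 2, 13, 4

1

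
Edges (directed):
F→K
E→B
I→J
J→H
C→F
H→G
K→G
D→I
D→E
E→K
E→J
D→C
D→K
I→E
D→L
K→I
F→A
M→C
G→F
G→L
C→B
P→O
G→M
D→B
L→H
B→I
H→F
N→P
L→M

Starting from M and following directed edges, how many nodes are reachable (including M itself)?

12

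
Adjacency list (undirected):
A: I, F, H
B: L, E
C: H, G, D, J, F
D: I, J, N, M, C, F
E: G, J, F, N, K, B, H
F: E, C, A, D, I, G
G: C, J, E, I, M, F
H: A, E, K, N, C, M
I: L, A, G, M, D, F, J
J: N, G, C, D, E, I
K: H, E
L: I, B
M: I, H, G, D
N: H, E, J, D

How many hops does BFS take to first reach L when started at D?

Level 0: D
Level 1: C, F, I, J, M, N
Level 2: A, E, G, H, L
Level 3: B, K
L first appears at level 2.

2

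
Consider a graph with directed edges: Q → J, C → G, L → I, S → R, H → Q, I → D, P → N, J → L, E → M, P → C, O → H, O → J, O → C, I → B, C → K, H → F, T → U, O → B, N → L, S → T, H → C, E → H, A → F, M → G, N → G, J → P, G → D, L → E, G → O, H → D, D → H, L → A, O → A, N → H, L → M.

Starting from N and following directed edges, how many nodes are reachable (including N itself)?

17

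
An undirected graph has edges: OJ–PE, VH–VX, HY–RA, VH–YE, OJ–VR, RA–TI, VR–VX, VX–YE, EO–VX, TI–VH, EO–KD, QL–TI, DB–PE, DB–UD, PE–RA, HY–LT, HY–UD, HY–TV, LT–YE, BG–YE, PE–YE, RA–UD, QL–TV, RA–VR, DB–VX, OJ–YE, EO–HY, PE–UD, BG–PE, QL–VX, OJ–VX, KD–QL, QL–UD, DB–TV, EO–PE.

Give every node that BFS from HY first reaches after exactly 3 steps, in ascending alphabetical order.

Level 0: HY
Level 1: EO, LT, RA, TV, UD
Level 2: DB, KD, PE, QL, TI, VR, VX, YE
Level 3: BG, OJ, VH

BG, OJ, VH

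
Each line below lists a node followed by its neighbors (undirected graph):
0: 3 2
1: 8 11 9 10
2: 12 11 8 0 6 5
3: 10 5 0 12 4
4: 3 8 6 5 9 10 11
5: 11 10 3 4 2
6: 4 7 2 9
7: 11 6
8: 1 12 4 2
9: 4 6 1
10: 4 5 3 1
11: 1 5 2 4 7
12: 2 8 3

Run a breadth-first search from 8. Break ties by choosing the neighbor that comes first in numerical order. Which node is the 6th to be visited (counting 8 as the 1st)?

9

Visit 8; enqueue 1, 2, 4, 12 → queue [1, 2, 4, 12]
Visit 1; enqueue 9, 10, 11 → queue [2, 4, 12, 9, 10, 11]
Visit 2; enqueue 0, 5, 6 → queue [4, 12, 9, 10, 11, 0, 5, 6]
Visit 4; enqueue 3 → queue [12, 9, 10, 11, 0, 5, 6, 3]
Visit 12 → queue [9, 10, 11, 0, 5, 6, 3]
Visit 9 → queue [10, 11, 0, 5, 6, 3]
Visit 10 → queue [11, 0, 5, 6, 3]
Visit 11; enqueue 7 → queue [0, 5, 6, 3, 7]
Visit 0 → queue [5, 6, 3, 7]
Visit 5 → queue [6, 3, 7]
Visit 6 → queue [3, 7]
Visit 3 → queue [7]
Visit 7 → queue []

Visit order: 8, 1, 2, 4, 12, 9, 10, 11, 0, 5, 6, 3, 7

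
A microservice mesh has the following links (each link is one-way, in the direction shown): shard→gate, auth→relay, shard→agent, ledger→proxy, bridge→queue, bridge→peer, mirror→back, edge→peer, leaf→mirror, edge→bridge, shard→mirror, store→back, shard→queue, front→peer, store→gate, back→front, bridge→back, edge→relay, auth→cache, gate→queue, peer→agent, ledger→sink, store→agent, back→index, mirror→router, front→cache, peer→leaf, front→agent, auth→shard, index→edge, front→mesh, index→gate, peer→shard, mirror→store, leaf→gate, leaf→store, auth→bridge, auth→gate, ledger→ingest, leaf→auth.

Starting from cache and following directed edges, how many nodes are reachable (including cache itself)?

BFS from cache visits: cache
Reachable nodes: 1 of 22 total.

1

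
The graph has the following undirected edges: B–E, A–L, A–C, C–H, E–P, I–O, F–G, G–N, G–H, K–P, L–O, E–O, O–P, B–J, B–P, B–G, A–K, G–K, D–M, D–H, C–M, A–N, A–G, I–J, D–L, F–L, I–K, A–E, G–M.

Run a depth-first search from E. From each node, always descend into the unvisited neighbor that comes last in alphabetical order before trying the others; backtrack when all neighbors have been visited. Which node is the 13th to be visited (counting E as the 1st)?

Visit E
E → P
P → O
O → L
L → F
F → G
G → N
N → A
A → K
K → I
I → J
J → B
A → C
C → M
M → D
D → H

Visit order: E, P, O, L, F, G, N, A, K, I, J, B, C, M, D, H

C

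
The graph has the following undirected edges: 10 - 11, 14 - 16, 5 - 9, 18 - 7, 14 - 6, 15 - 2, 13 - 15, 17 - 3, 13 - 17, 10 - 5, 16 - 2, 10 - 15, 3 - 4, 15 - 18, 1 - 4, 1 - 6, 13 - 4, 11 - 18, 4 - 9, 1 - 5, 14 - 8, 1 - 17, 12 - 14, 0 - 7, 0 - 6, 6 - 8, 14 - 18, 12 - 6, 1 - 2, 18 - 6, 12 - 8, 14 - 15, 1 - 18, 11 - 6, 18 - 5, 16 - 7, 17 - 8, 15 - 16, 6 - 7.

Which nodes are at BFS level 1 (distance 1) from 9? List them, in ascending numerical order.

Level 0: 9
Level 1: 4, 5
Level 2: 1, 3, 10, 13, 18
Level 3: 2, 6, 7, 11, 14, 15, 17
Level 4: 0, 8, 12, 16

4, 5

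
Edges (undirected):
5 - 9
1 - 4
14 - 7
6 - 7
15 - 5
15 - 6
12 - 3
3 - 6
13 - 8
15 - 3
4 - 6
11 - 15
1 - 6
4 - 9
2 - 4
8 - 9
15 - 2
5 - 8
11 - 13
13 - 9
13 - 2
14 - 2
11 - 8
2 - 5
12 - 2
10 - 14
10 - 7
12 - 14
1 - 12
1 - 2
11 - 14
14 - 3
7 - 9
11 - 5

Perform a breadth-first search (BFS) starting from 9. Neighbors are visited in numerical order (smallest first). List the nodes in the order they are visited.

9, 4, 5, 7, 8, 13, 1, 2, 6, 11, 15, 10, 14, 12, 3

Visit 9; enqueue 4, 5, 7, 8, 13 → queue [4, 5, 7, 8, 13]
Visit 4; enqueue 1, 2, 6 → queue [5, 7, 8, 13, 1, 2, 6]
Visit 5; enqueue 11, 15 → queue [7, 8, 13, 1, 2, 6, 11, 15]
Visit 7; enqueue 10, 14 → queue [8, 13, 1, 2, 6, 11, 15, 10, 14]
Visit 8 → queue [13, 1, 2, 6, 11, 15, 10, 14]
Visit 13 → queue [1, 2, 6, 11, 15, 10, 14]
Visit 1; enqueue 12 → queue [2, 6, 11, 15, 10, 14, 12]
Visit 2 → queue [6, 11, 15, 10, 14, 12]
Visit 6; enqueue 3 → queue [11, 15, 10, 14, 12, 3]
Visit 11 → queue [15, 10, 14, 12, 3]
Visit 15 → queue [10, 14, 12, 3]
Visit 10 → queue [14, 12, 3]
Visit 14 → queue [12, 3]
Visit 12 → queue [3]
Visit 3 → queue []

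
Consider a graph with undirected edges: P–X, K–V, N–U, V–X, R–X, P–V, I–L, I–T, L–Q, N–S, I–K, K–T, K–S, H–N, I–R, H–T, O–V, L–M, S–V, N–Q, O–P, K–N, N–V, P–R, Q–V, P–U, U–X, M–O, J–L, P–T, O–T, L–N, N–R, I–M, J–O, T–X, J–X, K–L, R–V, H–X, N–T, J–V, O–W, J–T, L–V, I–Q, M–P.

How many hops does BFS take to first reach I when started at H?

Level 0: H
Level 1: N, T, X
Level 2: I, J, K, L, O, P, Q, R, S, U, V
Level 3: M, W
I first appears at level 2.

2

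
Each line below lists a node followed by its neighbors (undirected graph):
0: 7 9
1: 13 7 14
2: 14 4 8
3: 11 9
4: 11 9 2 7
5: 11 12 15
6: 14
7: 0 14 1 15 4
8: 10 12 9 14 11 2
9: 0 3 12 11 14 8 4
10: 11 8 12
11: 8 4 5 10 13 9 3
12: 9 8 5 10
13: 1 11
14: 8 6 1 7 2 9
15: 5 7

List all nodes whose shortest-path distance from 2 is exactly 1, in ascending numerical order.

4, 8, 14

Level 0: 2
Level 1: 4, 8, 14
Level 2: 1, 6, 7, 9, 10, 11, 12
Level 3: 0, 3, 5, 13, 15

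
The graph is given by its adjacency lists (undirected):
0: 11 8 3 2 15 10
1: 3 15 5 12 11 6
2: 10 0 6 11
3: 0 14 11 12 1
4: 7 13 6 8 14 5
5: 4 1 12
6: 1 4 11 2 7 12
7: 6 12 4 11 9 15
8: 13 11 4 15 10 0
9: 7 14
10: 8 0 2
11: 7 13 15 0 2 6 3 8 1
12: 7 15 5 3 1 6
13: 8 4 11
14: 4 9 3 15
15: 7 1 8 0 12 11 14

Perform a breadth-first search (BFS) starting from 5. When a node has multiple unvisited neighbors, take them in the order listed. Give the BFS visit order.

Visit 5; enqueue 4, 1, 12 → queue [4, 1, 12]
Visit 4; enqueue 7, 13, 6, 8, 14 → queue [1, 12, 7, 13, 6, 8, 14]
Visit 1; enqueue 3, 15, 11 → queue [12, 7, 13, 6, 8, 14, 3, 15, 11]
Visit 12 → queue [7, 13, 6, 8, 14, 3, 15, 11]
Visit 7; enqueue 9 → queue [13, 6, 8, 14, 3, 15, 11, 9]
Visit 13 → queue [6, 8, 14, 3, 15, 11, 9]
Visit 6; enqueue 2 → queue [8, 14, 3, 15, 11, 9, 2]
Visit 8; enqueue 10, 0 → queue [14, 3, 15, 11, 9, 2, 10, 0]
Visit 14 → queue [3, 15, 11, 9, 2, 10, 0]
Visit 3 → queue [15, 11, 9, 2, 10, 0]
Visit 15 → queue [11, 9, 2, 10, 0]
Visit 11 → queue [9, 2, 10, 0]
Visit 9 → queue [2, 10, 0]
Visit 2 → queue [10, 0]
Visit 10 → queue [0]
Visit 0 → queue []

5, 4, 1, 12, 7, 13, 6, 8, 14, 3, 15, 11, 9, 2, 10, 0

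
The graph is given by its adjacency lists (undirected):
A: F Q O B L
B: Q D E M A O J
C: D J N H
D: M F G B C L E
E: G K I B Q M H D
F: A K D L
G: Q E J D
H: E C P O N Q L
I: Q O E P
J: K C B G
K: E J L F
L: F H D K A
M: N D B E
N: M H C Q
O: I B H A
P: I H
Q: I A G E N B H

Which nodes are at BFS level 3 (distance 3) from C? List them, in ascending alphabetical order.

Level 0: C
Level 1: D, H, J, N
Level 2: B, E, F, G, K, L, M, O, P, Q
Level 3: A, I

A, I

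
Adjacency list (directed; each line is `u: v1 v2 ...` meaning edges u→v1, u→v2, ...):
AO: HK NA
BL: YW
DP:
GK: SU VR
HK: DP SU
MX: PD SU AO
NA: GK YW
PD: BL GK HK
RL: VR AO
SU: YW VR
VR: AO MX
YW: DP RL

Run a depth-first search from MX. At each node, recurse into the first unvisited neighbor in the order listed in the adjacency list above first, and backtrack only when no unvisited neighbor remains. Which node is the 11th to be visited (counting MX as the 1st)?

NA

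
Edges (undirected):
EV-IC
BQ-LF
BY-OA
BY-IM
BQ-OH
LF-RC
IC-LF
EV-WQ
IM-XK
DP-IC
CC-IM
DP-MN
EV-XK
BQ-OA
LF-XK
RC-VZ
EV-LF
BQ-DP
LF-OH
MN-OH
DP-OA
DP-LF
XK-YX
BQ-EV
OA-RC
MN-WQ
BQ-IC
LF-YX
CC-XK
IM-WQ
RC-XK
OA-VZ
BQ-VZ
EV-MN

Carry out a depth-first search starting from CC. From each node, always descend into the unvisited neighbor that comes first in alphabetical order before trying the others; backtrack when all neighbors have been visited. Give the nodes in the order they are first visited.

CC -> IM -> BY -> OA -> BQ -> DP -> IC -> EV -> LF -> OH -> MN -> WQ -> RC -> VZ -> XK -> YX

Visit CC
CC → IM
IM → BY
BY → OA
OA → BQ
BQ → DP
DP → IC
IC → EV
EV → LF
LF → OH
OH → MN
MN → WQ
LF → RC
RC → VZ
RC → XK
XK → YX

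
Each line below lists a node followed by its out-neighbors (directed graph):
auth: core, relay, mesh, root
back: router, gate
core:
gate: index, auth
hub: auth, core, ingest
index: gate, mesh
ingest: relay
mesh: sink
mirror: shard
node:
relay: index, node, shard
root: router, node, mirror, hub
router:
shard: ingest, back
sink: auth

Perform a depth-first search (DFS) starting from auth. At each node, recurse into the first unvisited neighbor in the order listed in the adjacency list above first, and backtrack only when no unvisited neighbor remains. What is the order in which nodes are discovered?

auth → core → relay → index → gate → mesh → sink → node → shard → ingest → back → router → root → mirror → hub

Visit auth
auth → core
auth → relay
relay → index
index → gate
index → mesh
mesh → sink
relay → node
relay → shard
shard → ingest
shard → back
back → router
auth → root
root → mirror
root → hub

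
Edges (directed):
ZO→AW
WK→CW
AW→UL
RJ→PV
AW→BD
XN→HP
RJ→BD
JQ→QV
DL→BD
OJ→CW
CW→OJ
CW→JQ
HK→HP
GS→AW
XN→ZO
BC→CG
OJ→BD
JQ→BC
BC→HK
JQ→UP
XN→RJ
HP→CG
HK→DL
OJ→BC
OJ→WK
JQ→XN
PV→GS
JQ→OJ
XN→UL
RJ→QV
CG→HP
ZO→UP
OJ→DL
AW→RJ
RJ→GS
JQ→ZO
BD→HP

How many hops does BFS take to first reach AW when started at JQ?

Level 0: JQ
Level 1: BC, OJ, QV, UP, XN, ZO
Level 2: AW, BD, CG, CW, DL, HK, HP, RJ, UL, WK
Level 3: GS, PV
AW first appears at level 2.

2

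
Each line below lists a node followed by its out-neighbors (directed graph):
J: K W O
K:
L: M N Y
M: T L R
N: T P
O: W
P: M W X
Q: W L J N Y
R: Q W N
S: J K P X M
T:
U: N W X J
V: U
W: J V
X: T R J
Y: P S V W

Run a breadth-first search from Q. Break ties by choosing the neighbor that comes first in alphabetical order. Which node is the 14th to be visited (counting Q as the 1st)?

Visit Q; enqueue J, L, N, W, Y → queue [J, L, N, W, Y]
Visit J; enqueue K, O → queue [L, N, W, Y, K, O]
Visit L; enqueue M → queue [N, W, Y, K, O, M]
Visit N; enqueue P, T → queue [W, Y, K, O, M, P, T]
Visit W; enqueue V → queue [Y, K, O, M, P, T, V]
Visit Y; enqueue S → queue [K, O, M, P, T, V, S]
Visit K → queue [O, M, P, T, V, S]
Visit O → queue [M, P, T, V, S]
Visit M; enqueue R → queue [P, T, V, S, R]
Visit P; enqueue X → queue [T, V, S, R, X]
Visit T → queue [V, S, R, X]
Visit V; enqueue U → queue [S, R, X, U]
Visit S → queue [R, X, U]
Visit R → queue [X, U]
Visit X → queue [U]
Visit U → queue []

Visit order: Q, J, L, N, W, Y, K, O, M, P, T, V, S, R, X, U

R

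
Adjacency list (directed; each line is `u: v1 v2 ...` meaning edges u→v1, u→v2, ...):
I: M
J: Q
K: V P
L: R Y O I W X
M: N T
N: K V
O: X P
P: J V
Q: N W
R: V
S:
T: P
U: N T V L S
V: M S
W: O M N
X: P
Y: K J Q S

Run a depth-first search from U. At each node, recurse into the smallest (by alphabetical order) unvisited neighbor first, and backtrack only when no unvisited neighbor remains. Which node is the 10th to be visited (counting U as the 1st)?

Visit U
U → L
L → I
I → M
M → N
N → K
K → P
P → J
J → Q
Q → W
W → O
O → X
P → V
V → S
M → T
L → R
L → Y

Visit order: U, L, I, M, N, K, P, J, Q, W, O, X, V, S, T, R, Y

W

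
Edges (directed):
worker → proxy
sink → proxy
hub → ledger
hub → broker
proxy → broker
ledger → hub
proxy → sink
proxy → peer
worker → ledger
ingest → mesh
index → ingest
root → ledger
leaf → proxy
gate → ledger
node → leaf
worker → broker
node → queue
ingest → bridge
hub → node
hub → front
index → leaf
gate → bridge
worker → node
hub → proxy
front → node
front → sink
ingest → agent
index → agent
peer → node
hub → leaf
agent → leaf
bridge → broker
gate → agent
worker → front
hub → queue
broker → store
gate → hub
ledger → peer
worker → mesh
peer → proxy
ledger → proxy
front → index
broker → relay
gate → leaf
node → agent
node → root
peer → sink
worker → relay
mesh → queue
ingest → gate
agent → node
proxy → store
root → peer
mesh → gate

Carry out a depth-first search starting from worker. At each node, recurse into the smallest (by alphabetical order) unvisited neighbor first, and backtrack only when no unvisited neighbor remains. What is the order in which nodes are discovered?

worker, broker, relay, store, front, index, agent, leaf, proxy, peer, node, queue, root, ledger, hub, sink, ingest, bridge, gate, mesh

Visit worker
worker → broker
broker → relay
broker → store
worker → front
front → index
index → agent
agent → leaf
leaf → proxy
proxy → peer
peer → node
node → queue
node → root
root → ledger
ledger → hub
peer → sink
index → ingest
ingest → bridge
ingest → gate
ingest → mesh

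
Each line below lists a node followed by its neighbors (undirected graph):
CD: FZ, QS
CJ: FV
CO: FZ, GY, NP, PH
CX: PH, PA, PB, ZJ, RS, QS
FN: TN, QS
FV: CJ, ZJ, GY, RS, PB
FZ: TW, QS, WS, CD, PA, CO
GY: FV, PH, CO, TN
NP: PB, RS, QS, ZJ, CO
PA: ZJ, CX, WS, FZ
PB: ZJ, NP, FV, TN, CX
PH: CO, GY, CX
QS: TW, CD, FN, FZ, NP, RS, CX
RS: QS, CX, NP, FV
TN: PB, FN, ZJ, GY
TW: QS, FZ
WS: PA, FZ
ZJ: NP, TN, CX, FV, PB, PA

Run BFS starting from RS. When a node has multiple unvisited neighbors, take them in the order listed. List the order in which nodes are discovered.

Visit RS; enqueue QS, CX, NP, FV → queue [QS, CX, NP, FV]
Visit QS; enqueue TW, CD, FN, FZ → queue [CX, NP, FV, TW, CD, FN, FZ]
Visit CX; enqueue PH, PA, PB, ZJ → queue [NP, FV, TW, CD, FN, FZ, PH, PA, PB, ZJ]
Visit NP; enqueue CO → queue [FV, TW, CD, FN, FZ, PH, PA, PB, ZJ, CO]
Visit FV; enqueue CJ, GY → queue [TW, CD, FN, FZ, PH, PA, PB, ZJ, CO, CJ, GY]
Visit TW → queue [CD, FN, FZ, PH, PA, PB, ZJ, CO, CJ, GY]
Visit CD → queue [FN, FZ, PH, PA, PB, ZJ, CO, CJ, GY]
Visit FN; enqueue TN → queue [FZ, PH, PA, PB, ZJ, CO, CJ, GY, TN]
Visit FZ; enqueue WS → queue [PH, PA, PB, ZJ, CO, CJ, GY, TN, WS]
Visit PH → queue [PA, PB, ZJ, CO, CJ, GY, TN, WS]
Visit PA → queue [PB, ZJ, CO, CJ, GY, TN, WS]
Visit PB → queue [ZJ, CO, CJ, GY, TN, WS]
Visit ZJ → queue [CO, CJ, GY, TN, WS]
Visit CO → queue [CJ, GY, TN, WS]
Visit CJ → queue [GY, TN, WS]
Visit GY → queue [TN, WS]
Visit TN → queue [WS]
Visit WS → queue []

RS → QS → CX → NP → FV → TW → CD → FN → FZ → PH → PA → PB → ZJ → CO → CJ → GY → TN → WS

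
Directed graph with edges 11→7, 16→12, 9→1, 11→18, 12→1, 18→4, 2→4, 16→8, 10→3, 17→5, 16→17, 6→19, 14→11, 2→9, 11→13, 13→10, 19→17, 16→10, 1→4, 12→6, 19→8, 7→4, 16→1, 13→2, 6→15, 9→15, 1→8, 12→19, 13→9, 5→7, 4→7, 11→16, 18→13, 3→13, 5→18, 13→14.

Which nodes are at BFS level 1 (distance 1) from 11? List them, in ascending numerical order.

7, 13, 16, 18

Level 0: 11
Level 1: 7, 13, 16, 18
Level 2: 1, 2, 4, 8, 9, 10, 12, 14, 17
Level 3: 3, 5, 6, 15, 19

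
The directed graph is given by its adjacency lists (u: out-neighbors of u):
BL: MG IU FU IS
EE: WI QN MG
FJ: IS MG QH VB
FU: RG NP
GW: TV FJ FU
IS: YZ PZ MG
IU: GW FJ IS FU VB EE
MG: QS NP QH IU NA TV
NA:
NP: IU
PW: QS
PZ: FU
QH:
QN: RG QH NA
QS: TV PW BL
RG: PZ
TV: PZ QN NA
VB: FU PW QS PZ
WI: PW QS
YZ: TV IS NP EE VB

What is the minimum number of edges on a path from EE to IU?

2

Level 0: EE
Level 1: MG, QN, WI
Level 2: IU, NA, NP, PW, QH, QS, RG, TV
Level 3: BL, FJ, FU, GW, IS, PZ, VB
Level 4: YZ
IU first appears at level 2.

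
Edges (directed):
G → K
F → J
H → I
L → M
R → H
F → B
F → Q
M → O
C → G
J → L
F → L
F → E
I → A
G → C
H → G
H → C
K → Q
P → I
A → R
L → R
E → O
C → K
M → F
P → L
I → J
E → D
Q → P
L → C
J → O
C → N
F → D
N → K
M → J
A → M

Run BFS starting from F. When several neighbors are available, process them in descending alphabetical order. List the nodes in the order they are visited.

F Q L J E D B P R M C O I H N K G A

Visit F; enqueue Q, L, J, E, D, B → queue [Q, L, J, E, D, B]
Visit Q; enqueue P → queue [L, J, E, D, B, P]
Visit L; enqueue R, M, C → queue [J, E, D, B, P, R, M, C]
Visit J; enqueue O → queue [E, D, B, P, R, M, C, O]
Visit E → queue [D, B, P, R, M, C, O]
Visit D → queue [B, P, R, M, C, O]
Visit B → queue [P, R, M, C, O]
Visit P; enqueue I → queue [R, M, C, O, I]
Visit R; enqueue H → queue [M, C, O, I, H]
Visit M → queue [C, O, I, H]
Visit C; enqueue N, K, G → queue [O, I, H, N, K, G]
Visit O → queue [I, H, N, K, G]
Visit I; enqueue A → queue [H, N, K, G, A]
Visit H → queue [N, K, G, A]
Visit N → queue [K, G, A]
Visit K → queue [G, A]
Visit G → queue [A]
Visit A → queue []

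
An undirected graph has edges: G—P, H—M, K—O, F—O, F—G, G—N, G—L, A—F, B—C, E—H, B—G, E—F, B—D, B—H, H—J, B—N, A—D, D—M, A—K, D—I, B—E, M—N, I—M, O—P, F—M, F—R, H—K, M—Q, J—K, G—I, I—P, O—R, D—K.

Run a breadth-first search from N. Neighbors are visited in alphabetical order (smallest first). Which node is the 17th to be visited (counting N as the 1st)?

Visit N; enqueue B, G, M → queue [B, G, M]
Visit B; enqueue C, D, E, H → queue [G, M, C, D, E, H]
Visit G; enqueue F, I, L, P → queue [M, C, D, E, H, F, I, L, P]
Visit M; enqueue Q → queue [C, D, E, H, F, I, L, P, Q]
Visit C → queue [D, E, H, F, I, L, P, Q]
Visit D; enqueue A, K → queue [E, H, F, I, L, P, Q, A, K]
Visit E → queue [H, F, I, L, P, Q, A, K]
Visit H; enqueue J → queue [F, I, L, P, Q, A, K, J]
Visit F; enqueue O, R → queue [I, L, P, Q, A, K, J, O, R]
Visit I → queue [L, P, Q, A, K, J, O, R]
Visit L → queue [P, Q, A, K, J, O, R]
Visit P → queue [Q, A, K, J, O, R]
Visit Q → queue [A, K, J, O, R]
Visit A → queue [K, J, O, R]
Visit K → queue [J, O, R]
Visit J → queue [O, R]
Visit O → queue [R]
Visit R → queue []

Visit order: N, B, G, M, C, D, E, H, F, I, L, P, Q, A, K, J, O, R

O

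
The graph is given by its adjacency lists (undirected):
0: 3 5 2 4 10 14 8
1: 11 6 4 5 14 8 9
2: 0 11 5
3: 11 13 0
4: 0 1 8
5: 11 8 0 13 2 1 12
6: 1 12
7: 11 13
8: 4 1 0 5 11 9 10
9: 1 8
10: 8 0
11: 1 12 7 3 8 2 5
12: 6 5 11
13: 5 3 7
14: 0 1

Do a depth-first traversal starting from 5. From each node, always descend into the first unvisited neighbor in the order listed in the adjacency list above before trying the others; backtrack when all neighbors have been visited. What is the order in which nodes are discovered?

Visit 5
5 → 11
11 → 1
1 → 6
6 → 12
1 → 4
4 → 0
0 → 3
3 → 13
13 → 7
0 → 2
0 → 10
10 → 8
8 → 9
0 → 14

5, 11, 1, 6, 12, 4, 0, 3, 13, 7, 2, 10, 8, 9, 14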